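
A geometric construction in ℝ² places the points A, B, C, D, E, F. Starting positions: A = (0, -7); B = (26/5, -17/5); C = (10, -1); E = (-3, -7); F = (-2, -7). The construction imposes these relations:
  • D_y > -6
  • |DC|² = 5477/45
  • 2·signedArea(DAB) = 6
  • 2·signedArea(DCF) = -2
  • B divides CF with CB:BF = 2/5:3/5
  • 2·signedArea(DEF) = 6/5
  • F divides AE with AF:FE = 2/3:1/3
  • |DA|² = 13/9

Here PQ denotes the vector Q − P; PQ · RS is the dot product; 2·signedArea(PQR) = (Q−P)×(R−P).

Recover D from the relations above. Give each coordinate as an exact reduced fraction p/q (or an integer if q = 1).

1. D_x = 1/15  [2·signedArea(DCF) = -2 ∩ 2·signedArea(DEF) = 6/5]
2. D_y = -29/5  [2·signedArea(DCF) = -2 ∩ 2·signedArea(DEF) = 6/5]
   → D = (1/15, -29/5)

D = (1/15, -29/5)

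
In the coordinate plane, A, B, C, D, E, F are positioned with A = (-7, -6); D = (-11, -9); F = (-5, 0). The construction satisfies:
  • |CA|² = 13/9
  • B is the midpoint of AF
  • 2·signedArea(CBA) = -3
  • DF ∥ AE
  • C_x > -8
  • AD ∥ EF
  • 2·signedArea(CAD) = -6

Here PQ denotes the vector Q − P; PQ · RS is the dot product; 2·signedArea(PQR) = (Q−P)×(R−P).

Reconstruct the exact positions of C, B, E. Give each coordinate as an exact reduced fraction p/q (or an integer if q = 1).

B = (-6, -3)
C = (-23/3, -5)
E = (-1, 3)

1. B_x = -6  [B is the midpoint of AF]
2. B_y = -3  [B is the midpoint of AF]
   → B = (-6, -3)
3. E_x = -1  [AD ∥ EF ∩ DF ∥ AE]
4. E_y = 3  [AD ∥ EF ∩ DF ∥ AE]
   → E = (-1, 3)
5. C_x = -23/3  [2·signedArea(CBA) = -3 ∩ 2·signedArea(CAD) = -6]
6. C_y = -5  [2·signedArea(CBA) = -3 ∩ 2·signedArea(CAD) = -6]
   → C = (-23/3, -5)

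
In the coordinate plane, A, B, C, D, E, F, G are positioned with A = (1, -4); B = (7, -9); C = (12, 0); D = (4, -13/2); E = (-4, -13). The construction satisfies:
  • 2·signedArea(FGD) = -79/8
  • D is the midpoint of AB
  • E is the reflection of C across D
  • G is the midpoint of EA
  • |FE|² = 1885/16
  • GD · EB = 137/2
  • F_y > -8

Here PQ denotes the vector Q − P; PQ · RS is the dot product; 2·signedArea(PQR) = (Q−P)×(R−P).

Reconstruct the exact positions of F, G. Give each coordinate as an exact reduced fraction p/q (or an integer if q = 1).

F = (11/2, -31/4)
G = (-3/2, -17/2)

1. G_x = -3/2  [G is the midpoint of EA]
2. G_y = -17/2  [G is the midpoint of EA]
   → G = (-3/2, -17/2)
3. F_x = 11/2  [line -2·x + 11/2·y + 429/8 = 0 ∩ |FE|² = 1885/16]
4. F_y = -31/4  [line -2·x + 11/2·y + 429/8 = 0 ∩ |FE|² = 1885/16]
   → F = (11/2, -31/4)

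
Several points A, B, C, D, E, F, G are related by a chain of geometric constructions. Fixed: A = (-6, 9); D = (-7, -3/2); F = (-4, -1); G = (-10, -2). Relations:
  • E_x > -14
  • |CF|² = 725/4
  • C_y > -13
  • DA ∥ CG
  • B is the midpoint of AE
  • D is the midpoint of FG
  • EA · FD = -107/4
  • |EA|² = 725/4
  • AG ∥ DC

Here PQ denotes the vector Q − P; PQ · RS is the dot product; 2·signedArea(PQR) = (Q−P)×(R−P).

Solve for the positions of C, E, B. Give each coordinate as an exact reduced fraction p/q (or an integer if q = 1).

1. C_x = -11  [DA ∥ CG ∩ AG ∥ DC]
2. C_y = -25/2  [DA ∥ CG ∩ AG ∥ DC]
   → C = (-11, -25/2)
3. E_x = -13  [line 3·x + 1/2·y + 161/4 = 0 ∩ |EA|² = 725/4]
4. E_y = -5/2  [line 3·x + 1/2·y + 161/4 = 0 ∩ |EA|² = 725/4]
   → E = (-13, -5/2)
5. B_x = -19/2  [B is the midpoint of AE]
6. B_y = 13/4  [B is the midpoint of AE]
   → B = (-19/2, 13/4)

B = (-19/2, 13/4)
C = (-11, -25/2)
E = (-13, -5/2)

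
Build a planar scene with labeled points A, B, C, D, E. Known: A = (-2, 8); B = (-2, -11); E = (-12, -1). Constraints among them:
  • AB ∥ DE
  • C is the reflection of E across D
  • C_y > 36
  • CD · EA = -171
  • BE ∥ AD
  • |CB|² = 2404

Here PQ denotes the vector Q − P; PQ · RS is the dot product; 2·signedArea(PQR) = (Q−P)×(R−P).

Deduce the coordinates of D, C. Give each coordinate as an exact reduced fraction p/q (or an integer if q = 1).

C = (-12, 37)
D = (-12, 18)

1. D_x = -12  [AB ∥ DE ∩ BE ∥ AD]
2. D_y = 18  [AB ∥ DE ∩ BE ∥ AD]
   → D = (-12, 18)
3. C_x = -12  [C is the reflection of E across D]
4. C_y = 37  [C is the reflection of E across D]
   → C = (-12, 37)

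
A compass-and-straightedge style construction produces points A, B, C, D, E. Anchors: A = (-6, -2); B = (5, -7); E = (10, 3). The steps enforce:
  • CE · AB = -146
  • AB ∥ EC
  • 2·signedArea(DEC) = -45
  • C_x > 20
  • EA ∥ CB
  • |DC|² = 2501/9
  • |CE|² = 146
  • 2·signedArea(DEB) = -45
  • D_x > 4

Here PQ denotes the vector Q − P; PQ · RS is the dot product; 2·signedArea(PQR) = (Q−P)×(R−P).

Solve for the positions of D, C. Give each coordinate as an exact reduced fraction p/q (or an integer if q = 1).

1. C_x = 21  [EA ∥ CB ∩ AB ∥ EC]
2. C_y = -2  [EA ∥ CB ∩ AB ∥ EC]
   → C = (21, -2)
3. D_x = 14/3  [2·signedArea(DEB) = -45 ∩ 2·signedArea(DEC) = -45]
4. D_y = 4/3  [2·signedArea(DEB) = -45 ∩ 2·signedArea(DEC) = -45]
   → D = (14/3, 4/3)

C = (21, -2)
D = (14/3, 4/3)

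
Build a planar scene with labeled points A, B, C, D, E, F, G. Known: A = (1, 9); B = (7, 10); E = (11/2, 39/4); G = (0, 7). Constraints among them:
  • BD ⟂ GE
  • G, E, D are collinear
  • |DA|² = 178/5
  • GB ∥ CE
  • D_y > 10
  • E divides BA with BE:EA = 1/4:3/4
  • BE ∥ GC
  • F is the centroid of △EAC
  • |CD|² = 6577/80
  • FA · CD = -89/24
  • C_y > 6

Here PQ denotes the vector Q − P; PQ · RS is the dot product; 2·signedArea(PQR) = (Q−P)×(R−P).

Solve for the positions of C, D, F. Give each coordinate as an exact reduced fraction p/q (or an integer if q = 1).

C = (-3/2, 27/4)
D = (34/5, 52/5)
F = (5/3, 17/2)

1. C_x = -3/2  [GB ∥ CE ∩ BE ∥ GC]
2. C_y = 27/4  [GB ∥ CE ∩ BE ∥ GC]
   → C = (-3/2, 27/4)
3. D_x = 34/5  [G, E, D are collinear ∩ BD ⟂ GE]
4. D_y = 52/5  [G, E, D are collinear ∩ BD ⟂ GE]
   → D = (34/5, 52/5)
5. F_x = 5/3  [F is the centroid of △EAC]
6. F_y = 17/2  [F is the centroid of △EAC]
   → F = (5/3, 17/2)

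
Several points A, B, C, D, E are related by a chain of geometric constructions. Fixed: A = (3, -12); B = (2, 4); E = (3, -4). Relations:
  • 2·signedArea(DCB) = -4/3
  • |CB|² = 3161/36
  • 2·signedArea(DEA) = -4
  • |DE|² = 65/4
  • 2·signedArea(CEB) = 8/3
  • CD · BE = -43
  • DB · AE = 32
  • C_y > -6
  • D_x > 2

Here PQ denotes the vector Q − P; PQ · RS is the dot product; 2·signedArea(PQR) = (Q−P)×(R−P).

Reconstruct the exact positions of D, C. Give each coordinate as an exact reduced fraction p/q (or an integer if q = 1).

1. D_x = 5/2  [DB · AE = 32 ∩ 2·signedArea(DEA) = -4]
2. D_y = 0  [DB · AE = 32 ∩ 2·signedArea(DEA) = -4]
   → D = (5/2, 0)
3. C_x = 17/6  [2·signedArea(DCB) = -4/3 ∩ CD · BE = -43]
4. C_y = -16/3  [2·signedArea(DCB) = -4/3 ∩ CD · BE = -43]
   → C = (17/6, -16/3)

C = (17/6, -16/3)
D = (5/2, 0)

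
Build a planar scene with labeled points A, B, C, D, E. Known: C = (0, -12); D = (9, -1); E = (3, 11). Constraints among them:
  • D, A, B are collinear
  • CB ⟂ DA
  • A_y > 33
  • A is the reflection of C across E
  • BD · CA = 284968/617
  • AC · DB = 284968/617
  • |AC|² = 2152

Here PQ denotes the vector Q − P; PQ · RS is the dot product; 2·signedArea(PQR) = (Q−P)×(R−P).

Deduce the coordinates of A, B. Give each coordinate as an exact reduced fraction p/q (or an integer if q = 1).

A = (6, 34)
B = (6090/617, -6882/617)

1. A_x = 6  [A is the reflection of C across E]
2. A_y = 34  [A is the reflection of C across E]
   → A = (6, 34)
3. B_x = 6090/617  [D, A, B are collinear ∩ CB ⟂ DA]
4. B_y = -6882/617  [D, A, B are collinear ∩ CB ⟂ DA]
   → B = (6090/617, -6882/617)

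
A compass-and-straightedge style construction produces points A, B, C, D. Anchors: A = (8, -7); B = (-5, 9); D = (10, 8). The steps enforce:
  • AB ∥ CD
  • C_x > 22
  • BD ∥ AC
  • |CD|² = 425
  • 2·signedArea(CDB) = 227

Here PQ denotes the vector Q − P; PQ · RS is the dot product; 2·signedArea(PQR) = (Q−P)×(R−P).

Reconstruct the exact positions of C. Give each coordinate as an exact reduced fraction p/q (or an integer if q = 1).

C = (23, -8)

1. C_x = 23  [AB ∥ CD ∩ BD ∥ AC]
2. C_y = -8  [AB ∥ CD ∩ BD ∥ AC]
   → C = (23, -8)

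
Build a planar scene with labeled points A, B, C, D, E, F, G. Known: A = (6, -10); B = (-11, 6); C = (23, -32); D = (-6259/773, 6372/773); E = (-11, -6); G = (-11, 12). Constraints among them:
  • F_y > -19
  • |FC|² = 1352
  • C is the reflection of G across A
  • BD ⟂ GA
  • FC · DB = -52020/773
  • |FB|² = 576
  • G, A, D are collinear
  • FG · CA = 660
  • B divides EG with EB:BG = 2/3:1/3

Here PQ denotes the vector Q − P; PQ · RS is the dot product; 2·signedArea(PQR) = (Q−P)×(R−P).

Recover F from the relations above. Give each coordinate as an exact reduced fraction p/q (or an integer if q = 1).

1. F_x = -11  [FC · DB = -52020/773 ∩ FG · CA = 660]
2. F_y = -18  [FC · DB = -52020/773 ∩ FG · CA = 660]
   → F = (-11, -18)

F = (-11, -18)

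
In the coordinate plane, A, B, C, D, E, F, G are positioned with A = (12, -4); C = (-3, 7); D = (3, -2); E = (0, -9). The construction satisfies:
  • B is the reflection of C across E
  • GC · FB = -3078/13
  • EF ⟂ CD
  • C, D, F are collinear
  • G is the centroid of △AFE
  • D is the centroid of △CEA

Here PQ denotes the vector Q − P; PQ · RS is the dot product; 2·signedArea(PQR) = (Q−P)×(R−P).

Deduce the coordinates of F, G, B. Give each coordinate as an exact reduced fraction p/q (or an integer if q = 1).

1. F_x = 69/13  [C, D, F are collinear ∩ EF ⟂ CD]
2. F_y = -71/13  [C, D, F are collinear ∩ EF ⟂ CD]
   → F = (69/13, -71/13)
3. G_x = 75/13  [G is the centroid of △AFE]
4. G_y = -80/13  [G is the centroid of △AFE]
   → G = (75/13, -80/13)
5. B_x = 3  [B is the reflection of C across E]
6. B_y = -25  [B is the reflection of C across E]
   → B = (3, -25)

B = (3, -25)
F = (69/13, -71/13)
G = (75/13, -80/13)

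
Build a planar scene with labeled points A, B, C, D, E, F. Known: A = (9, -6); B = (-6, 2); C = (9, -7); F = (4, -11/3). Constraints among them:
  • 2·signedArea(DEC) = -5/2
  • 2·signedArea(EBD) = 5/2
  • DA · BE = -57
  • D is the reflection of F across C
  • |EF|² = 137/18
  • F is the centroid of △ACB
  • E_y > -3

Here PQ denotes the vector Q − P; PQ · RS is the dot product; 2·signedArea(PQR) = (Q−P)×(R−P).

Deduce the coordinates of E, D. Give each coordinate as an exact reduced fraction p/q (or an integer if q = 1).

D = (14, -31/3)
E = (3/2, -5/2)

1. D_x = 14  [D is the reflection of F across C]
2. D_y = -31/3  [D is the reflection of F across C]
   → D = (14, -31/3)
3. E_x = 3/2  [2·signedArea(EBD) = 5/2 ∩ 2·signedArea(DEC) = -5/2]
4. E_y = -5/2  [2·signedArea(EBD) = 5/2 ∩ 2·signedArea(DEC) = -5/2]
   → E = (3/2, -5/2)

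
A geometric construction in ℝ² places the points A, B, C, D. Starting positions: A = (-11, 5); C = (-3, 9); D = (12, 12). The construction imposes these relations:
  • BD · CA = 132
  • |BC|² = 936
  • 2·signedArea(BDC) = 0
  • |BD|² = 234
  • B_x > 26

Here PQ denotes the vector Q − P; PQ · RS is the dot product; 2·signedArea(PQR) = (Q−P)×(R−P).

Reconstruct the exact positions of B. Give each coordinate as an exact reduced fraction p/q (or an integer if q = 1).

B = (27, 15)

1. B_x = 27  [2·signedArea(BDC) = 0 ∩ BD · CA = 132]
2. B_y = 15  [2·signedArea(BDC) = 0 ∩ BD · CA = 132]
   → B = (27, 15)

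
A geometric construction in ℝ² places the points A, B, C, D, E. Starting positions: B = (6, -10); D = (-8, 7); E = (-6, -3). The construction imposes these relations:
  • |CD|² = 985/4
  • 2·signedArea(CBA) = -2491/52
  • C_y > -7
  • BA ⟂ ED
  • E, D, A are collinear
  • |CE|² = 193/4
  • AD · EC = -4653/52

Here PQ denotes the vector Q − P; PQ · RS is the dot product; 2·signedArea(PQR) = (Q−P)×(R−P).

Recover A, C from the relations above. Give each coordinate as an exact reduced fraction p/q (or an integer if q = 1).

A = (-109/26, -313/26)
C = (0, -13/2)

1. A_x = -109/26  [E, D, A are collinear ∩ BA ⟂ ED]
2. A_y = -313/26  [E, D, A are collinear ∩ BA ⟂ ED]
   → A = (-109/26, -313/26)
3. C_x = 0  [line 53/26·x + -265/26·y + -265/4 = 0 ∩ |CD|² = 985/4]
4. C_y = -13/2  [line 53/26·x + -265/26·y + -265/4 = 0 ∩ |CD|² = 985/4]
   → C = (0, -13/2)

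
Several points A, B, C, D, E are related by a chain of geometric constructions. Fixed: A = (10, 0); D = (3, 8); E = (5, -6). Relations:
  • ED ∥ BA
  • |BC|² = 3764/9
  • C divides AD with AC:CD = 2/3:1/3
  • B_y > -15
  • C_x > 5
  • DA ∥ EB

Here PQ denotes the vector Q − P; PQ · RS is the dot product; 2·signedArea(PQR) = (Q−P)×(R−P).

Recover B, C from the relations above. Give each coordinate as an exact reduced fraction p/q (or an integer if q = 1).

1. B_x = 12  [ED ∥ BA ∩ DA ∥ EB]
2. B_y = -14  [ED ∥ BA ∩ DA ∥ EB]
   → B = (12, -14)
3. C_x = 16/3  [C divides AD with AC:CD = 2/3:1/3]
4. C_y = 16/3  [C divides AD with AC:CD = 2/3:1/3]
   → C = (16/3, 16/3)

B = (12, -14)
C = (16/3, 16/3)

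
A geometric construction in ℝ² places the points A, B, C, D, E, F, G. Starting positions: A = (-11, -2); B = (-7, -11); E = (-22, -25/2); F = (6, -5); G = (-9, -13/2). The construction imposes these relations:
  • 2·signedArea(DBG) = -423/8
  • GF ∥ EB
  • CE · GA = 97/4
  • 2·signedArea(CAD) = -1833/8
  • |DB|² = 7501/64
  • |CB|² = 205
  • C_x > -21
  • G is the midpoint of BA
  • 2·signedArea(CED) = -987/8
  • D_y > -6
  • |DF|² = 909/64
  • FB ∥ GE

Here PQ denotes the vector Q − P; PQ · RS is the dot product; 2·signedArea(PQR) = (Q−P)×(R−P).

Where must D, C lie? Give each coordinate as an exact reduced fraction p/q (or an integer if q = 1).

1. D_x = 9/4  [line -9/2·x + -2·y + -5/8 = 0 ∩ |DF|² = 909/64]
2. D_y = -43/8  [line -9/2·x + -2·y + -5/8 = 0 ∩ |DF|² = 909/64]
   → D = (9/4, -43/8)
3. C_x = -20  [2·signedArea(CAD) = -1833/8 ∩ CE · GA = 97/4]
4. C_y = -17  [2·signedArea(CAD) = -1833/8 ∩ CE · GA = 97/4]
   → C = (-20, -17)

C = (-20, -17)
D = (9/4, -43/8)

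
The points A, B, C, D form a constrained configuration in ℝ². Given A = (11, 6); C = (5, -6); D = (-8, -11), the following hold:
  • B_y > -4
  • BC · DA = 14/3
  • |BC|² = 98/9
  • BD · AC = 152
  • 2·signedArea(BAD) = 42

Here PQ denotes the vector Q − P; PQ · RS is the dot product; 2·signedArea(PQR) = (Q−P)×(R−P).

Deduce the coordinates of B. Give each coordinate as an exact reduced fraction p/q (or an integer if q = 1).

B = (8/3, -11/3)

1. B_x = 8/3  [BD · AC = 152 ∩ 2·signedArea(BAD) = 42]
2. B_y = -11/3  [BD · AC = 152 ∩ 2·signedArea(BAD) = 42]
   → B = (8/3, -11/3)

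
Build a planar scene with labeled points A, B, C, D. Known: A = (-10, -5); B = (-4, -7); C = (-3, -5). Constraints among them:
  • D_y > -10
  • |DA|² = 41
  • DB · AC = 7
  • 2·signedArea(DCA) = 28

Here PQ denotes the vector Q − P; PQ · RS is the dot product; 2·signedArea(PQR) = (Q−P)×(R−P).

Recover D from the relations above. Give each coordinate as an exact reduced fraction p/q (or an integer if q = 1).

1. D_x = -5  [2·signedArea(DCA) = 28 ∩ DB · AC = 7]
2. D_y = -9  [2·signedArea(DCA) = 28 ∩ DB · AC = 7]
   → D = (-5, -9)

D = (-5, -9)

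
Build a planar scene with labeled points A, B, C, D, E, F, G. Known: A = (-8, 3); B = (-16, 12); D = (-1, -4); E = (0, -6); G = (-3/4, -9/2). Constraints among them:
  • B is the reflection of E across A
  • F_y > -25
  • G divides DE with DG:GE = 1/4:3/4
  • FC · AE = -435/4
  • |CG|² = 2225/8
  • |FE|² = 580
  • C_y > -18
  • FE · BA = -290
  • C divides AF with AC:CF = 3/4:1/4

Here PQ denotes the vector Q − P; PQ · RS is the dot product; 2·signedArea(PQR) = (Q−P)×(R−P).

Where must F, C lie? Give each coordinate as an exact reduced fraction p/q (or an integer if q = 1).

1. F_x = 16  [line -8·x + 9·y + 344 = 0 ∩ |FE|² = 580]
2. F_y = -24  [line -8·x + 9·y + 344 = 0 ∩ |FE|² = 580]
   → F = (16, -24)
3. C_x = 10  [C divides AF with AC:CF = 3/4:1/4]
4. C_y = -69/4  [C divides AF with AC:CF = 3/4:1/4]
   → C = (10, -69/4)

C = (10, -69/4)
F = (16, -24)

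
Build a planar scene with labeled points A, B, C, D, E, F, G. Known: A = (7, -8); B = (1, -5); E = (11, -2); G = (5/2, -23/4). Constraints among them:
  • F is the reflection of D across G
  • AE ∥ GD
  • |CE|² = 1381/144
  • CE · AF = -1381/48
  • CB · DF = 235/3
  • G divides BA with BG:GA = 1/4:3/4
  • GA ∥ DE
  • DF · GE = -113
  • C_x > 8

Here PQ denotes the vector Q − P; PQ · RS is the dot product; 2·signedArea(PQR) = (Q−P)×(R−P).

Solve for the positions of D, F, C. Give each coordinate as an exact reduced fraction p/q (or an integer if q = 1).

1. D_x = 13/2  [GA ∥ DE ∩ AE ∥ GD]
2. D_y = 1/4  [GA ∥ DE ∩ AE ∥ GD]
   → D = (13/2, 1/4)
3. F_x = -3/2  [F is the reflection of D across G]
4. F_y = -47/4  [F is the reflection of D across G]
   → F = (-3/2, -47/4)
5. C_x = 49/6  [CB · DF = 235/3 ∩ CE · AF = -1381/48]
6. C_y = -13/4  [CB · DF = 235/3 ∩ CE · AF = -1381/48]
   → C = (49/6, -13/4)

C = (49/6, -13/4)
D = (13/2, 1/4)
F = (-3/2, -47/4)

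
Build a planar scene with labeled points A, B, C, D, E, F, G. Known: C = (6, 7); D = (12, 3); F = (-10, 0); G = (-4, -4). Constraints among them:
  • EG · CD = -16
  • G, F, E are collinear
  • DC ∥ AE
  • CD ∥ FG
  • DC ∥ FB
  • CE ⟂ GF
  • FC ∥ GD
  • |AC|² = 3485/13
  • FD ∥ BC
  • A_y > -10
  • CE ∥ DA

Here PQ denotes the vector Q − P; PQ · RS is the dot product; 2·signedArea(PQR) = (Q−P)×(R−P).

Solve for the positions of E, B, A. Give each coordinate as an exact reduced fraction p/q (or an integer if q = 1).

1. E_x = -28/13  [G, F, E are collinear ∩ CE ⟂ GF]
2. E_y = -68/13  [G, F, E are collinear ∩ CE ⟂ GF]
   → E = (-28/13, -68/13)
3. B_x = -16  [FD ∥ BC ∩ DC ∥ FB]
4. B_y = 4  [FD ∥ BC ∩ DC ∥ FB]
   → B = (-16, 4)
5. A_x = 50/13  [DC ∥ AE ∩ CE ∥ DA]
6. A_y = -120/13  [DC ∥ AE ∩ CE ∥ DA]
   → A = (50/13, -120/13)

A = (50/13, -120/13)
B = (-16, 4)
E = (-28/13, -68/13)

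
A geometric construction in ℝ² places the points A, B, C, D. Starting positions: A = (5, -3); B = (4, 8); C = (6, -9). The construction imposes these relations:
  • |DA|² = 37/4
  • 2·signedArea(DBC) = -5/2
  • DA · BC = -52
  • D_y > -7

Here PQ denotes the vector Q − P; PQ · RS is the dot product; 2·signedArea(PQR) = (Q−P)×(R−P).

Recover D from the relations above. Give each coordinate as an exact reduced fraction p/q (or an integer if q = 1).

1. D_x = 11/2  [2·signedArea(DBC) = -5/2 ∩ DA · BC = -52]
2. D_y = -6  [2·signedArea(DBC) = -5/2 ∩ DA · BC = -52]
   → D = (11/2, -6)

D = (11/2, -6)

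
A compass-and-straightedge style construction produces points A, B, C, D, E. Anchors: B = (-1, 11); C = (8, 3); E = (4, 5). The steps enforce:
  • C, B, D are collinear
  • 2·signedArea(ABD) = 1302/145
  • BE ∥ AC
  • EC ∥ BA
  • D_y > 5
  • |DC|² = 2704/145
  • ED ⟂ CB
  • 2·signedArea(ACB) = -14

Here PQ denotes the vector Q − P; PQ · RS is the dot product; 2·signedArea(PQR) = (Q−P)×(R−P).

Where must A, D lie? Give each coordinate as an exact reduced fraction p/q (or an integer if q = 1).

A = (3, 9)
D = (692/145, 851/145)

1. A_x = 3  [BE ∥ AC ∩ EC ∥ BA]
2. A_y = 9  [BE ∥ AC ∩ EC ∥ BA]
   → A = (3, 9)
3. D_x = 692/145  [C, B, D are collinear ∩ ED ⟂ CB]
4. D_y = 851/145  [C, B, D are collinear ∩ ED ⟂ CB]
   → D = (692/145, 851/145)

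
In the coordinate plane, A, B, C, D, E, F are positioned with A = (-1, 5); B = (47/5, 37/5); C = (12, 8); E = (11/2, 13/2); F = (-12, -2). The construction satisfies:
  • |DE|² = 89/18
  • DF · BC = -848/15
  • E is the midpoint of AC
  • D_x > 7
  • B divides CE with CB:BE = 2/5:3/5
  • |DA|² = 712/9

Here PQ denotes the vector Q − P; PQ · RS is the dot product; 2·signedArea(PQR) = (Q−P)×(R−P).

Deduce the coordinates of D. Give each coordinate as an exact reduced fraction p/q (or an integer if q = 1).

1. D_x = 23/3  [line -13/5·x + -3/5·y + 362/15 = 0 ∩ |DE|² = 89/18]
2. D_y = 7  [line -13/5·x + -3/5·y + 362/15 = 0 ∩ |DE|² = 89/18]
   → D = (23/3, 7)

D = (23/3, 7)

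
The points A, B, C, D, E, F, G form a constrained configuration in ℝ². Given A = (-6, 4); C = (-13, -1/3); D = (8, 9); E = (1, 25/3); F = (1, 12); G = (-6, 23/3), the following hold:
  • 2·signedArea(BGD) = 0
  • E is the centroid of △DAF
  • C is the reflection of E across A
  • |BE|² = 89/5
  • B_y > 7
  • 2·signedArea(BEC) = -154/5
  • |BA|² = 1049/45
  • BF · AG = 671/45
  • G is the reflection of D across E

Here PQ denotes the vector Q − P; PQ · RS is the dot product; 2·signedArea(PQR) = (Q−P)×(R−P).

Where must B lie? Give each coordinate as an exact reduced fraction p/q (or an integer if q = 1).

B = (-16/5, 119/15)

1. B_x = -16/5  [2·signedArea(BGD) = 0 ∩ 2·signedArea(BEC) = -154/5]
2. B_y = 119/15  [2·signedArea(BGD) = 0 ∩ 2·signedArea(BEC) = -154/5]
   → B = (-16/5, 119/15)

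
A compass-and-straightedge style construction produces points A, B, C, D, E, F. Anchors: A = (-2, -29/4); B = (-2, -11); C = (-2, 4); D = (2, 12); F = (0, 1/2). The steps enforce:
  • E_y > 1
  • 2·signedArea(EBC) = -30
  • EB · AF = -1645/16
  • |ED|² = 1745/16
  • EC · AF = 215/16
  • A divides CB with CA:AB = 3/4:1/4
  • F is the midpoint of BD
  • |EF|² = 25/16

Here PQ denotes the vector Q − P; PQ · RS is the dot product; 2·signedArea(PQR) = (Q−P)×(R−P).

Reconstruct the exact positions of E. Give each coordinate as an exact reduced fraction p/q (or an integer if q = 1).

1. E_x = 0  [EB · AF = -1645/16 ∩ 2·signedArea(EBC) = -30]
2. E_y = 7/4  [EB · AF = -1645/16 ∩ 2·signedArea(EBC) = -30]
   → E = (0, 7/4)

E = (0, 7/4)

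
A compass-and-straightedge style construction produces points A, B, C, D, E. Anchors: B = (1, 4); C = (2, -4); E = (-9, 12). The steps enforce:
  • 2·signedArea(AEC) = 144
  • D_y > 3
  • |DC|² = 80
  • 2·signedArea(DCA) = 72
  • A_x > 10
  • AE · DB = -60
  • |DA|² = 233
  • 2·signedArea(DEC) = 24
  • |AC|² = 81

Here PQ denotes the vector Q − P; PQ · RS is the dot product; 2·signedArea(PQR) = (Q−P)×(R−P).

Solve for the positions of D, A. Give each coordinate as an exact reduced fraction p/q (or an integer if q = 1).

1. D_x = -2  [line 16·x + 11·y + -12 = 0 ∩ |DC|² = 80]
2. D_y = 4  [line 16·x + 11·y + -12 = 0 ∩ |DC|² = 80]
   → D = (-2, 4)
3. A_x = 11  [2·signedArea(DCA) = 72 ∩ 2·signedArea(AEC) = 144]
4. A_y = -4  [2·signedArea(DCA) = 72 ∩ 2·signedArea(AEC) = 144]
   → A = (11, -4)

A = (11, -4)
D = (-2, 4)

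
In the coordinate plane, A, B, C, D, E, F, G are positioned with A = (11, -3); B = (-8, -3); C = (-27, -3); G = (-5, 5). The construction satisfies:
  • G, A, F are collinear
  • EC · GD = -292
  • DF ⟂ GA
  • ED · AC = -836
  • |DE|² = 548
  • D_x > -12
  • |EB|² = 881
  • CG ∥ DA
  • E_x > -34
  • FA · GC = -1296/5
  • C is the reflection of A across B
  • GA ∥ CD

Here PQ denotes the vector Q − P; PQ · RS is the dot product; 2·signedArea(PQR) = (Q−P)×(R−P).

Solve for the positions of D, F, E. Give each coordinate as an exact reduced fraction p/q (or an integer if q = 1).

D = (-11, -11)
E = (-33, -19)
F = (-17/5, 21/5)

1. D_x = -11  [CG ∥ DA ∩ GA ∥ CD]
2. D_y = -11  [CG ∥ DA ∩ GA ∥ CD]
   → D = (-11, -11)
3. F_x = -17/5  [G, A, F are collinear ∩ DF ⟂ GA]
4. F_y = 21/5  [G, A, F are collinear ∩ DF ⟂ GA]
   → F = (-17/5, 21/5)
5. E_x = -33  [EC · GD = -292 ∩ ED · AC = -836]
6. E_y = -19  [EC · GD = -292 ∩ ED · AC = -836]
   → E = (-33, -19)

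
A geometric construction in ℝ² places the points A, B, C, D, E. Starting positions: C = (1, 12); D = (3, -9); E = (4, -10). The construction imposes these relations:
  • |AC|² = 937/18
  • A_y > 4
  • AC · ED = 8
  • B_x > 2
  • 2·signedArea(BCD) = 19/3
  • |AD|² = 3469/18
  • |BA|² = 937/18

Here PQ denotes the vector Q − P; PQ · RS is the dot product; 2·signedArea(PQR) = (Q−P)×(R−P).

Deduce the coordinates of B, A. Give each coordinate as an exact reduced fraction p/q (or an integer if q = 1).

A = (11/6, 29/6)
B = (8/3, -7/3)

1. A_x = 11/6  [line 1·x + -1·y + 3 = 0 ∩ |AD|² = 3469/18]
2. A_y = 29/6  [line 1·x + -1·y + 3 = 0 ∩ |AD|² = 3469/18]
   → A = (11/6, 29/6)
3. B_x = 8/3  [line 21·x + 2·y + -154/3 = 0 ∩ |BA|² = 937/18]
4. B_y = -7/3  [line 21·x + 2·y + -154/3 = 0 ∩ |BA|² = 937/18]
   → B = (8/3, -7/3)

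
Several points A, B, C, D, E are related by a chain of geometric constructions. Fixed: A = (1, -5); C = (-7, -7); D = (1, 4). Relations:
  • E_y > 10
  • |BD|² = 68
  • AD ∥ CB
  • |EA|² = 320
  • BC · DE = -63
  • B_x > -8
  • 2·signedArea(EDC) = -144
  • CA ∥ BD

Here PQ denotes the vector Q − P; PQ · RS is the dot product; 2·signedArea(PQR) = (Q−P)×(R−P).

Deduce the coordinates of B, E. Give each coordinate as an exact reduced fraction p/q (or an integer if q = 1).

1. B_x = -7  [CA ∥ BD ∩ AD ∥ CB]
2. B_y = 2  [CA ∥ BD ∩ AD ∥ CB]
   → B = (-7, 2)
3. E_x = -7  [2·signedArea(EDC) = -144 ∩ BC · DE = -63]
4. E_y = 11  [2·signedArea(EDC) = -144 ∩ BC · DE = -63]
   → E = (-7, 11)

B = (-7, 2)
E = (-7, 11)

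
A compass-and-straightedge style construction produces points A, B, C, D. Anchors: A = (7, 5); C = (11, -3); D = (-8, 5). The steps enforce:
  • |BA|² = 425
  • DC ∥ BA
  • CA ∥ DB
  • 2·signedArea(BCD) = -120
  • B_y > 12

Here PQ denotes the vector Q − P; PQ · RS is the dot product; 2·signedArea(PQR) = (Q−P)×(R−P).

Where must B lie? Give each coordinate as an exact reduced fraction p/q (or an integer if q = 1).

B = (-12, 13)

1. B_x = -12  [DC ∥ BA ∩ CA ∥ DB]
2. B_y = 13  [DC ∥ BA ∩ CA ∥ DB]
   → B = (-12, 13)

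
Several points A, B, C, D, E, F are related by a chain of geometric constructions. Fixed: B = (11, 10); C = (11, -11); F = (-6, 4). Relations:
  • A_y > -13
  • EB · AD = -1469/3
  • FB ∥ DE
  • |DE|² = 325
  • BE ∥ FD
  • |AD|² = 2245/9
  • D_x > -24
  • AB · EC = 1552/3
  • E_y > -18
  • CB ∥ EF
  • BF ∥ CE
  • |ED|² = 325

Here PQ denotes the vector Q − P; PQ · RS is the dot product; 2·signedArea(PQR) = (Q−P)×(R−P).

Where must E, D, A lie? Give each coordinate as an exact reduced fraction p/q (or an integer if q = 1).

A = (-35/3, -12)
D = (-23, -23)
E = (-6, -17)

1. E_x = -6  [CB ∥ EF ∩ BF ∥ CE]
2. E_y = -17  [CB ∥ EF ∩ BF ∥ CE]
   → E = (-6, -17)
3. D_x = -23  [FB ∥ DE ∩ BE ∥ FD]
4. D_y = -23  [FB ∥ DE ∩ BE ∥ FD]
   → D = (-23, -23)
5. A_x = -35/3  [AB · EC = 1552/3 ∩ EB · AD = -1469/3]
6. A_y = -12  [AB · EC = 1552/3 ∩ EB · AD = -1469/3]
   → A = (-35/3, -12)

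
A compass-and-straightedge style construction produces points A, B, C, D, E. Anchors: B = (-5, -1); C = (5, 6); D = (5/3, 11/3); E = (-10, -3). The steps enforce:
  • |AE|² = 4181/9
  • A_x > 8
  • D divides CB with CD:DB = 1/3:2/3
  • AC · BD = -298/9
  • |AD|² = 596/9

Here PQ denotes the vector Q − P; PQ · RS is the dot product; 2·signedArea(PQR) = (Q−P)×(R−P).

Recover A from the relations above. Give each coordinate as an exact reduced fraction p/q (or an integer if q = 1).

1. A_x = 25/3  [line -20/3·x + -14/3·y + 850/9 = 0 ∩ |AE|² = 4181/9]
2. A_y = 25/3  [line -20/3·x + -14/3·y + 850/9 = 0 ∩ |AE|² = 4181/9]
   → A = (25/3, 25/3)

A = (25/3, 25/3)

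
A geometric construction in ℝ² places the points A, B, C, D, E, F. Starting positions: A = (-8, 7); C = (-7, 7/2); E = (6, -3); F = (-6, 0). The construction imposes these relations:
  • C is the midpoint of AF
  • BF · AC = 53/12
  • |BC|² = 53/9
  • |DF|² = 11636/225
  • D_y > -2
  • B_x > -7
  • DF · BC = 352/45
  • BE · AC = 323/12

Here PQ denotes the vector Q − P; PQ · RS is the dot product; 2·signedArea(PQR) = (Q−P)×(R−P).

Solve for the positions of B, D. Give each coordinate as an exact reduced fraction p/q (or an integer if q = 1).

B = (-19/3, 7/6)
D = (16/15, -4/3)

1. B_x = -19/3  [line -1·x + 7/2·y + -125/12 = 0 ∩ |BC|² = 53/9]
2. B_y = 7/6  [line -1·x + 7/2·y + -125/12 = 0 ∩ |BC|² = 53/9]
   → B = (-19/3, 7/6)
3. D_x = 16/15  [line 2/3·x + -7/3·y + -172/45 = 0 ∩ |DF|² = 11636/225]
4. D_y = -4/3  [line 2/3·x + -7/3·y + -172/45 = 0 ∩ |DF|² = 11636/225]
   → D = (16/15, -4/3)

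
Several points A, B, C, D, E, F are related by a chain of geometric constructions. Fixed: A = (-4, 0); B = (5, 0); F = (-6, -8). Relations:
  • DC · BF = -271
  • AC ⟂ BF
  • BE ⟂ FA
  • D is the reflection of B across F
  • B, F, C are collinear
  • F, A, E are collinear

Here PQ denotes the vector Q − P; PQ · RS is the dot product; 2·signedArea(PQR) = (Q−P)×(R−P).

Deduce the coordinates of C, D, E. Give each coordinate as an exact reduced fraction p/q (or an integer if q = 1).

1. C_x = -164/185  [B, F, C are collinear ∩ AC ⟂ BF]
2. C_y = -792/185  [B, F, C are collinear ∩ AC ⟂ BF]
   → C = (-164/185, -792/185)
3. D_x = -17  [D is the reflection of B across F]
4. D_y = -16  [D is the reflection of B across F]
   → D = (-17, -16)
5. E_x = -59/17  [F, A, E are collinear ∩ BE ⟂ FA]
6. E_y = 36/17  [F, A, E are collinear ∩ BE ⟂ FA]
   → E = (-59/17, 36/17)

C = (-164/185, -792/185)
D = (-17, -16)
E = (-59/17, 36/17)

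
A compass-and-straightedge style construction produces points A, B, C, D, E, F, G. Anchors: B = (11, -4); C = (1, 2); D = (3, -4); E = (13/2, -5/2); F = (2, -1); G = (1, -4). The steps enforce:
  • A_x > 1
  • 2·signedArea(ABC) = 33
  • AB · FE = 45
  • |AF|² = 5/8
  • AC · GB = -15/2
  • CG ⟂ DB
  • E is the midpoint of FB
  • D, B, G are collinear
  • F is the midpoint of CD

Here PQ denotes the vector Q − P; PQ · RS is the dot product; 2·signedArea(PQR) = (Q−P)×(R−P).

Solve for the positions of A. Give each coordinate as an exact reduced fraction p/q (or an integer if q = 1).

A = (7/4, -7/4)

1. A_x = 7/4  [AC · GB = -15/2 ∩ AB · FE = 45]
2. A_y = -7/4  [AC · GB = -15/2 ∩ AB · FE = 45]
   → A = (7/4, -7/4)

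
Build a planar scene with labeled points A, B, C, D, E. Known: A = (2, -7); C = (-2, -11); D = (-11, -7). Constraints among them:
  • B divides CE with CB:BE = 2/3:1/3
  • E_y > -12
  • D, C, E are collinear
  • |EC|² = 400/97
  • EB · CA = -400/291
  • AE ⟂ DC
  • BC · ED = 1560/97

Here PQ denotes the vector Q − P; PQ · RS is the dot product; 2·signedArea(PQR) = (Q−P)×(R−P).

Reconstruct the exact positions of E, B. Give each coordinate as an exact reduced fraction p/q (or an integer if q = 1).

B = (-74/97, -3361/291)
E = (-14/97, -1147/97)

1. E_x = -14/97  [D, C, E are collinear ∩ AE ⟂ DC]
2. E_y = -1147/97  [D, C, E are collinear ∩ AE ⟂ DC]
   → E = (-14/97, -1147/97)
3. B_x = -74/97  [B divides CE with CB:BE = 2/3:1/3]
4. B_y = -3361/291  [B divides CE with CB:BE = 2/3:1/3]
   → B = (-74/97, -3361/291)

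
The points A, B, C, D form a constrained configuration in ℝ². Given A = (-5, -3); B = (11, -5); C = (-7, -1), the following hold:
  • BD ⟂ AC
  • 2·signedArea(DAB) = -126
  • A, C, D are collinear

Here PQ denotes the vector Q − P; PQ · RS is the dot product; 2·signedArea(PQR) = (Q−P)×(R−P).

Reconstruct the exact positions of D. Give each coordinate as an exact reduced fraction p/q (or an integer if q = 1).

D = (4, -12)

1. D_x = 4  [A, C, D are collinear ∩ BD ⟂ AC]
2. D_y = -12  [A, C, D are collinear ∩ BD ⟂ AC]
   → D = (4, -12)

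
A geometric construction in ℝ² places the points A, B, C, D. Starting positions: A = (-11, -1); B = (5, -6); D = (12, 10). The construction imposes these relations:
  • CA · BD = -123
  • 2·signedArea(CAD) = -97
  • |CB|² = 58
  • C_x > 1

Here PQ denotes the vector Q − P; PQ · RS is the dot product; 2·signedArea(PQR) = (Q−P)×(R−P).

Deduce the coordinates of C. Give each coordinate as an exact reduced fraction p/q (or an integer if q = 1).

1. C_x = 2  [CA · BD = -123 ∩ 2·signedArea(CAD) = -97]
2. C_y = 1  [CA · BD = -123 ∩ 2·signedArea(CAD) = -97]
   → C = (2, 1)

C = (2, 1)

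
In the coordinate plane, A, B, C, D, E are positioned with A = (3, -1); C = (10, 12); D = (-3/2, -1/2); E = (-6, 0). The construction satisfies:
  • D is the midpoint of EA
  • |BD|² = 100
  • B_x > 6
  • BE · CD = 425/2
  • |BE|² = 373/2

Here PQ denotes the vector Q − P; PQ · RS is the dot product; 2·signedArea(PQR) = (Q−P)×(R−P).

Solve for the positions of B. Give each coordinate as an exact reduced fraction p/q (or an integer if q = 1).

B = (13/2, 11/2)

1. B_x = 13/2  [line 23/2·x + 25/2·y + -287/2 = 0 ∩ |BE|² = 373/2]
2. B_y = 11/2  [line 23/2·x + 25/2·y + -287/2 = 0 ∩ |BE|² = 373/2]
   → B = (13/2, 11/2)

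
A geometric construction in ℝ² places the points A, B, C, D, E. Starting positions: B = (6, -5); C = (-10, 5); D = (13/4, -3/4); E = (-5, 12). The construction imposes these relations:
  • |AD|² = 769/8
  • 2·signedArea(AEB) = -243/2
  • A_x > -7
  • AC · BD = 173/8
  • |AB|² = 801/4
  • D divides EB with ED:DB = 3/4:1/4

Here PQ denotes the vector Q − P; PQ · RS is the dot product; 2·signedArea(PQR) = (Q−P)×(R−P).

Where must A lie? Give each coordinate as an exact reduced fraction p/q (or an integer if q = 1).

1. A_x = -6  [2·signedArea(AEB) = -243/2 ∩ AC · BD = 173/8]
2. A_y = 5/2  [2·signedArea(AEB) = -243/2 ∩ AC · BD = 173/8]
   → A = (-6, 5/2)

A = (-6, 5/2)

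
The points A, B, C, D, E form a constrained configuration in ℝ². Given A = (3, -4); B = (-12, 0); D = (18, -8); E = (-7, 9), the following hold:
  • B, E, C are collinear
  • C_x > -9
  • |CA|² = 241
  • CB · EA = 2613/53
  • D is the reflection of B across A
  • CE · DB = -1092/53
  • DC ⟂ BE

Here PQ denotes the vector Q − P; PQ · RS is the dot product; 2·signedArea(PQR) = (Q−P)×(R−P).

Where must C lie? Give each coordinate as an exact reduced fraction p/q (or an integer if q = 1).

1. C_x = -441/53  [B, E, C are collinear ∩ DC ⟂ BE]
2. C_y = 351/53  [B, E, C are collinear ∩ DC ⟂ BE]
   → C = (-441/53, 351/53)

C = (-441/53, 351/53)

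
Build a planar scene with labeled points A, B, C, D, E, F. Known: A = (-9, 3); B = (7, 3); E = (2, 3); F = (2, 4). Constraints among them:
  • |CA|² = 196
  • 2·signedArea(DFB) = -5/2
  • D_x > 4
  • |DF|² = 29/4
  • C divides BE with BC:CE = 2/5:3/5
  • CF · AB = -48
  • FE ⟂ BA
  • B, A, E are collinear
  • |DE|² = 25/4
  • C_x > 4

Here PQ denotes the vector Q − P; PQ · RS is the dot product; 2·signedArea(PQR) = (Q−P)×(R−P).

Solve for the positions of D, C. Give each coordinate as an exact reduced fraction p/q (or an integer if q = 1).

C = (5, 3)
D = (9/2, 3)

1. D_x = 9/2  [line 1·x + 5·y + -39/2 = 0 ∩ |DF|² = 29/4]
2. D_y = 3  [line 1·x + 5·y + -39/2 = 0 ∩ |DF|² = 29/4]
   → D = (9/2, 3)
3. C_x = 5  [C divides BE with BC:CE = 2/5:3/5]
4. C_y = 3  [C divides BE with BC:CE = 2/5:3/5]
   → C = (5, 3)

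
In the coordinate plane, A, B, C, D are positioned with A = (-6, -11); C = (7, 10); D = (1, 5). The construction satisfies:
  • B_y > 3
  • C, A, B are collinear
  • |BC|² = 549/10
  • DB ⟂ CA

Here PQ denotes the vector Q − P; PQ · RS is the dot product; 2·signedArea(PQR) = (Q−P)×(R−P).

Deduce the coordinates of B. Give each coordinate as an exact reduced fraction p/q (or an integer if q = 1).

1. B_x = 31/10  [C, A, B are collinear ∩ DB ⟂ CA]
2. B_y = 37/10  [C, A, B are collinear ∩ DB ⟂ CA]
   → B = (31/10, 37/10)

B = (31/10, 37/10)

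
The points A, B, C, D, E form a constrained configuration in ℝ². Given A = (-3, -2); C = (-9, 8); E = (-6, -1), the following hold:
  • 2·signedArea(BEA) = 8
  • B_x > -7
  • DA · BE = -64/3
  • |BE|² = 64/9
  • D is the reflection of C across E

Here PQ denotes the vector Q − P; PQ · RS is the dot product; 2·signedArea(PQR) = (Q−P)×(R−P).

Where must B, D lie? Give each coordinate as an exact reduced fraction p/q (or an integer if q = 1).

B = (-6, 5/3)
D = (-3, -10)

1. D_x = -3  [D is the reflection of C across E]
2. D_y = -10  [D is the reflection of C across E]
   → D = (-3, -10)
3. B_x = -6  [2·signedArea(BEA) = 8 ∩ DA · BE = -64/3]
4. B_y = 5/3  [2·signedArea(BEA) = 8 ∩ DA · BE = -64/3]
   → B = (-6, 5/3)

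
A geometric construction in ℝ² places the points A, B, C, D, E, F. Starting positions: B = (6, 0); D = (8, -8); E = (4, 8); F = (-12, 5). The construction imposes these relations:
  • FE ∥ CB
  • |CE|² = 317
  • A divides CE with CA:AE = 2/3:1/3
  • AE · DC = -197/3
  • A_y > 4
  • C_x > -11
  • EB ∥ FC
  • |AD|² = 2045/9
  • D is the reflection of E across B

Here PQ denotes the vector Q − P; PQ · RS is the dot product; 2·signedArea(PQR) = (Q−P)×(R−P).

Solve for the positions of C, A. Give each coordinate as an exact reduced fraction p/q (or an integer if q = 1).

1. C_x = -10  [FE ∥ CB ∩ EB ∥ FC]
2. C_y = -3  [FE ∥ CB ∩ EB ∥ FC]
   → C = (-10, -3)
3. A_x = -2/3  [A divides CE with CA:AE = 2/3:1/3]
4. A_y = 13/3  [A divides CE with CA:AE = 2/3:1/3]
   → A = (-2/3, 13/3)

A = (-2/3, 13/3)
C = (-10, -3)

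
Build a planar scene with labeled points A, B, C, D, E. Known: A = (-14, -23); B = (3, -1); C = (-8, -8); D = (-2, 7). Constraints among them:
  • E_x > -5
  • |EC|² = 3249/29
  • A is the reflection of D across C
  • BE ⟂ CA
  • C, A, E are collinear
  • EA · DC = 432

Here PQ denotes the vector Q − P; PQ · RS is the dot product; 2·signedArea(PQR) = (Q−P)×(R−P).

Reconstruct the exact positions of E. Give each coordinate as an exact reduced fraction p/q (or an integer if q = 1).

E = (-118/29, 53/29)

1. E_x = -118/29  [C, A, E are collinear ∩ BE ⟂ CA]
2. E_y = 53/29  [C, A, E are collinear ∩ BE ⟂ CA]
   → E = (-118/29, 53/29)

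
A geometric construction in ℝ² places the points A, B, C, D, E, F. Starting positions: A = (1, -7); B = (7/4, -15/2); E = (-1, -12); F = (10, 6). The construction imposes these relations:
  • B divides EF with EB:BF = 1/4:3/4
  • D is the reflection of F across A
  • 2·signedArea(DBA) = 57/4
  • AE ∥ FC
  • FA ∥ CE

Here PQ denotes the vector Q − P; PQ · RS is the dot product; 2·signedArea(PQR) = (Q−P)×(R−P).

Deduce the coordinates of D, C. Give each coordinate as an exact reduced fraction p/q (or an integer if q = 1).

C = (8, 1)
D = (-8, -20)

1. D_x = -8  [D is the reflection of F across A]
2. D_y = -20  [D is the reflection of F across A]
   → D = (-8, -20)
3. C_x = 8  [FA ∥ CE ∩ AE ∥ FC]
4. C_y = 1  [FA ∥ CE ∩ AE ∥ FC]
   → C = (8, 1)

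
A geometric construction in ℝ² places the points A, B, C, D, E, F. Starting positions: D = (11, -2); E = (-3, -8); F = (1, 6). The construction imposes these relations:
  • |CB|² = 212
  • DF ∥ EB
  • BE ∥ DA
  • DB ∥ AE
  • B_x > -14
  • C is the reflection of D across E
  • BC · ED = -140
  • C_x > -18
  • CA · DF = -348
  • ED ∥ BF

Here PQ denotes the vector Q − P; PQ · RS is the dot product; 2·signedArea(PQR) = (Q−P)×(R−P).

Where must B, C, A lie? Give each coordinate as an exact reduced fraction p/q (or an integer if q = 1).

A = (21, -10)
B = (-13, 0)
C = (-17, -14)

1. B_x = -13  [ED ∥ BF ∩ DF ∥ EB]
2. B_y = 0  [ED ∥ BF ∩ DF ∥ EB]
   → B = (-13, 0)
3. C_x = -17  [C is the reflection of D across E]
4. C_y = -14  [C is the reflection of D across E]
   → C = (-17, -14)
5. A_x = 21  [DB ∥ AE ∩ BE ∥ DA]
6. A_y = -10  [DB ∥ AE ∩ BE ∥ DA]
   → A = (21, -10)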